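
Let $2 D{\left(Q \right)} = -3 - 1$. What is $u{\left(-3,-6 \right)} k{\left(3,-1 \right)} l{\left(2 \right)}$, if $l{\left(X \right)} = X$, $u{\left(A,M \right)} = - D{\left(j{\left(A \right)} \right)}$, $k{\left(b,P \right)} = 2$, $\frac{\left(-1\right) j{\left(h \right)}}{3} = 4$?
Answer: $8$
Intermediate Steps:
$j{\left(h \right)} = -12$ ($j{\left(h \right)} = \left(-3\right) 4 = -12$)
$D{\left(Q \right)} = -2$ ($D{\left(Q \right)} = \frac{-3 - 1}{2} = \frac{1}{2} \left(-4\right) = -2$)
$u{\left(A,M \right)} = 2$ ($u{\left(A,M \right)} = \left(-1\right) \left(-2\right) = 2$)
$u{\left(-3,-6 \right)} k{\left(3,-1 \right)} l{\left(2 \right)} = 2 \cdot 2 \cdot 2 = 4 \cdot 2 = 8$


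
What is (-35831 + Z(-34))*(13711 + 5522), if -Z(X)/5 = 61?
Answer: -695003688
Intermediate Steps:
Z(X) = -305 (Z(X) = -5*61 = -305)
(-35831 + Z(-34))*(13711 + 5522) = (-35831 - 305)*(13711 + 5522) = -36136*19233 = -695003688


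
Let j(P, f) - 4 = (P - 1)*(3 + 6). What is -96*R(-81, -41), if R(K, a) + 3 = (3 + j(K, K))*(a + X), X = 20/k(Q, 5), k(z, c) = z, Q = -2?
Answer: -3578688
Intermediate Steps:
j(P, f) = -5 + 9*P (j(P, f) = 4 + (P - 1)*(3 + 6) = 4 + (-1 + P)*9 = 4 + (-9 + 9*P) = -5 + 9*P)
X = -10 (X = 20/(-2) = 20*(-½) = -10)
R(K, a) = -3 + (-10 + a)*(-2 + 9*K) (R(K, a) = -3 + (3 + (-5 + 9*K))*(a - 10) = -3 + (-2 + 9*K)*(-10 + a) = -3 + (-10 + a)*(-2 + 9*K))
-96*R(-81, -41) = -96*(17 - 90*(-81) - 2*(-41) + 9*(-81)*(-41)) = -96*(17 + 7290 + 82 + 29889) = -96*37278 = -3578688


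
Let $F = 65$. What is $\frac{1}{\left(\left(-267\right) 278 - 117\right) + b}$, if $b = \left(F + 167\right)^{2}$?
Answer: $- \frac{1}{20519} \approx -4.8735 \cdot 10^{-5}$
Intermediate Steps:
$b = 53824$ ($b = \left(65 + 167\right)^{2} = 232^{2} = 53824$)
$\frac{1}{\left(\left(-267\right) 278 - 117\right) + b} = \frac{1}{\left(\left(-267\right) 278 - 117\right) + 53824} = \frac{1}{\left(-74226 - 117\right) + 53824} = \frac{1}{-74343 + 53824} = \frac{1}{-20519} = - \frac{1}{20519}$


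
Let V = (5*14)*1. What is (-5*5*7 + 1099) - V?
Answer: 854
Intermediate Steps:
V = 70 (V = 70*1 = 70)
(-5*5*7 + 1099) - V = (-5*5*7 + 1099) - 1*70 = (-25*7 + 1099) - 70 = (-175 + 1099) - 70 = 924 - 70 = 854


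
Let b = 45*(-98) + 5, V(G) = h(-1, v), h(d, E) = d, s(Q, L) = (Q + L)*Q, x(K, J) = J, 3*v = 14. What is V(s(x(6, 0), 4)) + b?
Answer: -4406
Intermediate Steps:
v = 14/3 (v = (⅓)*14 = 14/3 ≈ 4.6667)
s(Q, L) = Q*(L + Q) (s(Q, L) = (L + Q)*Q = Q*(L + Q))
V(G) = -1
b = -4405 (b = -4410 + 5 = -4405)
V(s(x(6, 0), 4)) + b = -1 - 4405 = -4406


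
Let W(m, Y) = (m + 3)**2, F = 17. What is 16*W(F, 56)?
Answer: 6400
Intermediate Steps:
W(m, Y) = (3 + m)**2
16*W(F, 56) = 16*(3 + 17)**2 = 16*20**2 = 16*400 = 6400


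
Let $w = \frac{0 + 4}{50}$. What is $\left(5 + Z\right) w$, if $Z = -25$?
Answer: $- \frac{8}{5} \approx -1.6$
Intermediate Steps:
$w = \frac{2}{25}$ ($w = 4 \cdot \frac{1}{50} = \frac{2}{25} \approx 0.08$)
$\left(5 + Z\right) w = \left(5 - 25\right) \frac{2}{25} = \left(-20\right) \frac{2}{25} = - \frac{8}{5}$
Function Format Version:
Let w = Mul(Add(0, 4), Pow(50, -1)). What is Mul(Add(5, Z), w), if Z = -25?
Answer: Rational(-8, 5) ≈ -1.6000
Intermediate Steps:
w = Rational(2, 25) (w = Mul(4, Rational(1, 50)) = Rational(2, 25) ≈ 0.080000)
Mul(Add(5, Z), w) = Mul(Add(5, -25), Rational(2, 25)) = Mul(-20, Rational(2, 25)) = Rational(-8, 5)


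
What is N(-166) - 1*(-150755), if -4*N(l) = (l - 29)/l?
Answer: 100101125/664 ≈ 1.5075e+5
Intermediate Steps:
N(l) = -(-29 + l)/(4*l) (N(l) = -(l - 29)/(4*l) = -(-29 + l)/(4*l))
N(-166) - 1*(-150755) = (¼)*(29 - 1*(-166))/(-166) - 1*(-150755) = (¼)*(-1/166)*(29 + 166) + 150755 = (¼)*(-1/166)*195 + 150755 = -195/664 + 150755 = 100101125/664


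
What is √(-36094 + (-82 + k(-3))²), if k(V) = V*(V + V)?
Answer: I*√31998 ≈ 178.88*I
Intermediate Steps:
k(V) = 2*V² (k(V) = V*(2*V) = 2*V²)
√(-36094 + (-82 + k(-3))²) = √(-36094 + (-82 + 2*(-3)²)²) = √(-36094 + (-82 + 2*9)²) = √(-36094 + (-82 + 18)²) = √(-36094 + (-64)²) = √(-36094 + 4096) = √(-31998) = I*√31998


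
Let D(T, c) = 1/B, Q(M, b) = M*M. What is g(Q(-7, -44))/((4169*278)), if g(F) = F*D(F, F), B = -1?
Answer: -49/1158982 ≈ -4.2278e-5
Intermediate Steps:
Q(M, b) = M²
D(T, c) = -1 (D(T, c) = 1/(-1) = -1)
g(F) = -F (g(F) = F*(-1) = -F)
g(Q(-7, -44))/((4169*278)) = (-1*(-7)²)/((4169*278)) = -1*49/1158982 = -49*1/1158982 = -49/1158982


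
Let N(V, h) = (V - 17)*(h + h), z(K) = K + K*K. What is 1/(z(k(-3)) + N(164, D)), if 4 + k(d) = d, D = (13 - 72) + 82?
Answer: 1/6804 ≈ 0.00014697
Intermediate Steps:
D = 23 (D = -59 + 82 = 23)
k(d) = -4 + d
z(K) = K + K²
N(V, h) = 2*h*(-17 + V) (N(V, h) = (-17 + V)*(2*h) = 2*h*(-17 + V))
1/(z(k(-3)) + N(164, D)) = 1/((-4 - 3)*(1 + (-4 - 3)) + 2*23*(-17 + 164)) = 1/(-7*(1 - 7) + 2*23*147) = 1/(-7*(-6) + 6762) = 1/(42 + 6762) = 1/6804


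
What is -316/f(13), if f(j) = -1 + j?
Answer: -79/3 ≈ -26.333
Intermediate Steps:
-316/f(13) = -316/(-1 + 13) = -316/12 = -316*1/12 = -79/3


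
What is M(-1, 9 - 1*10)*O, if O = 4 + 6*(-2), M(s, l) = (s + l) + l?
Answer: 24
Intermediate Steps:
M(s, l) = s + 2*l (M(s, l) = (l + s) + l = s + 2*l)
O = -8 (O = 4 - 12 = -8)
M(-1, 9 - 1*10)*O = (-1 + 2*(9 - 1*10))*(-8) = (-1 + 2*(9 - 10))*(-8) = (-1 + 2*(-1))*(-8) = (-1 - 2)*(-8) = -3*(-8) = 24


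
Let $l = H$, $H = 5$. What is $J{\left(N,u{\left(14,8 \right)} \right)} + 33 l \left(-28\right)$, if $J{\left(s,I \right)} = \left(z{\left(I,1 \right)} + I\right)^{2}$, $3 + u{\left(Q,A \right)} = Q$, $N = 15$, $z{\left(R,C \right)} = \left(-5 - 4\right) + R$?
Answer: $-4451$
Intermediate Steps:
$z{\left(R,C \right)} = -9 + R$
$u{\left(Q,A \right)} = -3 + Q$
$l = 5$
$J{\left(s,I \right)} = \left(-9 + 2 I\right)^{2}$ ($J{\left(s,I \right)} = \left(\left(-9 + I\right) + I\right)^{2} = \left(-9 + 2 I\right)^{2}$)
$J{\left(N,u{\left(14,8 \right)} \right)} + 33 l \left(-28\right) = \left(-9 + 2 \left(-3 + 14\right)\right)^{2} + 33 \cdot 5 \left(-28\right) = \left(-9 + 2 \cdot 11\right)^{2} + 165 \left(-28\right) = \left(-9 + 22\right)^{2} - 4620 = 13^{2} - 4620 = 169 - 4620 = -4451$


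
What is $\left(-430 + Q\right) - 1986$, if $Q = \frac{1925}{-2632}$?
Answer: $- \frac{908691}{376} \approx -2416.7$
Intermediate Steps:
$Q = - \frac{275}{376}$ ($Q = 1925 \left(- \frac{1}{2632}\right) = - \frac{275}{376} \approx -0.73138$)
$\left(-430 + Q\right) - 1986 = \left(-430 - \frac{275}{376}\right) - 1986 = - \frac{161955}{376} - 1986 = - \frac{908691}{376}$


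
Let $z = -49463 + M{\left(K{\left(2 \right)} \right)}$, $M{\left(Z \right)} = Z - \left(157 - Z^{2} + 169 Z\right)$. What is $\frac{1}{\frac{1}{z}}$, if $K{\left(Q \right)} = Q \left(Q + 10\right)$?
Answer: $-53076$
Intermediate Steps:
$K{\left(Q \right)} = Q \left(10 + Q\right)$
$M{\left(Z \right)} = -157 + Z^{2} - 168 Z$ ($M{\left(Z \right)} = Z - \left(157 - Z^{2} + 169 Z\right) = -157 + Z^{2} - 168 Z$)
$z = -53076$ ($z = -49463 - \left(157 - 4 \left(10 + 2\right)^{2} + 168 \cdot 2 \left(10 + 2\right)\right) = -49463 - \left(157 - 576 + 168 \cdot 2 \cdot 12\right) = -49463 - \left(4189 - 576\right) = -49463 - 3613 = -53076$)
$\frac{1}{\frac{1}{z}} = \frac{1}{\frac{1}{-53076}} = \frac{1}{- \frac{1}{53076}} = -53076$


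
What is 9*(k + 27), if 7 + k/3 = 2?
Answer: 108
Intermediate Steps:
k = -15 (k = -21 + 3*2 = -21 + 6 = -15)
9*(k + 27) = 9*(-15 + 27) = 9*12 = 108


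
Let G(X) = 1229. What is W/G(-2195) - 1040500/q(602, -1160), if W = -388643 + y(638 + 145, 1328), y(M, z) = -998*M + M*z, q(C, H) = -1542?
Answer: 538962187/947559 ≈ 568.79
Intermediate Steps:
W = -130253 (W = -388643 + (638 + 145)*(-998 + 1328) = -388643 + 783*330 = -388643 + 258390 = -130253)
W/G(-2195) - 1040500/q(602, -1160) = -130253/1229 - 1040500/(-1542) = -130253*1/1229 - 1040500*(-1/1542) = -130253/1229 + 520250/771 = 538962187/947559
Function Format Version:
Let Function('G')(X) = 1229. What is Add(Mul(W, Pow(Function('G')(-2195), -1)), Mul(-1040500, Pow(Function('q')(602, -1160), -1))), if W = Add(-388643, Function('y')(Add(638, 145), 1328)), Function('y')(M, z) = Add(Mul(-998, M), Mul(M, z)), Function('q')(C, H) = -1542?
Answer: Rational(538962187, 947559) ≈ 568.79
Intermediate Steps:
W = -130253 (W = Add(-388643, Mul(Add(638, 145), Add(-998, 1328))) = Add(-388643, Mul(783, 330)) = Add(-388643, 258390) = -130253)
Add(Mul(W, Pow(Function('G')(-2195), -1)), Mul(-1040500, Pow(Function('q')(602, -1160), -1))) = Add(Mul(-130253, Pow(1229, -1)), Mul(-1040500, Pow(-1542, -1))) = Add(Mul(-130253, Rational(1, 1229)), Mul(-1040500, Rational(-1, 1542))) = Add(Rational(-130253, 1229), Rational(520250, 771)) = Rational(538962187, 947559)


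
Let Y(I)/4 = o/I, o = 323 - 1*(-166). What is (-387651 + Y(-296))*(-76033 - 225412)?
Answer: 8647451128035/74 ≈ 1.1686e+11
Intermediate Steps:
o = 489 (o = 323 + 166 = 489)
Y(I) = 1956/I (Y(I) = 4*(489/I) = 1956/I)
(-387651 + Y(-296))*(-76033 - 225412) = (-387651 + 1956/(-296))*(-76033 - 225412) = (-387651 + 1956*(-1/296))*(-301445) = (-387651 - 489/74)*(-301445) = -28686663/74*(-301445) = 8647451128035/74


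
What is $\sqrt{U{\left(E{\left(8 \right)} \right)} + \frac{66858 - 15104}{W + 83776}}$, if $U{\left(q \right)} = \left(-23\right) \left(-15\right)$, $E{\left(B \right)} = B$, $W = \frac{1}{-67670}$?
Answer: $\frac{\sqrt{11107789809829063995965}}{5669121919} \approx 18.591$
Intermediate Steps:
$W = - \frac{1}{67670} \approx -1.4778 \cdot 10^{-5}$
$U{\left(q \right)} = 345$
$\sqrt{U{\left(E{\left(8 \right)} \right)} + \frac{66858 - 15104}{W + 83776}} = \sqrt{345 + \frac{66858 - 15104}{- \frac{1}{67670} + 83776}} = \sqrt{345 + \frac{51754}{\frac{5669121919}{67670}}} = \sqrt{345 + 51754 \cdot \frac{67670}{5669121919}} = \sqrt{345 + \frac{3502193180}{5669121919}} = \sqrt{\frac{1959349255235}{5669121919}} = \frac{\sqrt{11107789809829063995965}}{5669121919}$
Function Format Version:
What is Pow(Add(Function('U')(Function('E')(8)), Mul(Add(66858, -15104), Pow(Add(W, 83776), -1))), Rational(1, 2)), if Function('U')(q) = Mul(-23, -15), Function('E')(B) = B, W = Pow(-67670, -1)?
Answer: Mul(Rational(1, 5669121919), Pow(11107789809829063995965, Rational(1, 2))) ≈ 18.591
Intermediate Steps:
W = Rational(-1, 67670) ≈ -1.4778e-5
Function('U')(q) = 345
Pow(Add(Function('U')(Function('E')(8)), Mul(Add(66858, -15104), Pow(Add(W, 83776), -1))), Rational(1, 2)) = Pow(Add(345, Mul(Add(66858, -15104), Pow(Add(Rational(-1, 67670), 83776), -1))), Rational(1, 2)) = Pow(Add(345, Mul(51754, Pow(Rational(5669121919, 67670), -1))), Rational(1, 2)) = Pow(Add(345, Mul(51754, Rational(67670, 5669121919))), Rational(1, 2)) = Pow(Add(345, Rational(3502193180, 5669121919)), Rational(1, 2)) = Pow(Rational(1959349255235, 5669121919), Rational(1, 2)) = Mul(Rational(1, 5669121919), Pow(11107789809829063995965, Rational(1, 2)))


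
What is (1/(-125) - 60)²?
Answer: 56265001/15625 ≈ 3601.0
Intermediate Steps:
(1/(-125) - 60)² = (-1/125 - 60)² = (-7501/125)² = 56265001/15625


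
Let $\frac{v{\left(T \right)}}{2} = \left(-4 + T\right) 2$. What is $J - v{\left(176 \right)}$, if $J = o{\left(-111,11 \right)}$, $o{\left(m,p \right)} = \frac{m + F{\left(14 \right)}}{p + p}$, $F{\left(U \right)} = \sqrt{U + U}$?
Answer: $- \frac{15247}{22} + \frac{\sqrt{7}}{11} \approx -692.8$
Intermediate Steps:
$F{\left(U \right)} = \sqrt{2} \sqrt{U}$ ($F{\left(U \right)} = \sqrt{2 U} = \sqrt{2} \sqrt{U}$)
$v{\left(T \right)} = -16 + 4 T$ ($v{\left(T \right)} = 2 \left(-4 + T\right) 2 = 2 \left(-8 + 2 T\right) = -16 + 4 T$)
$o{\left(m,p \right)} = \frac{m + 2 \sqrt{7}}{2 p}$ ($o{\left(m,p \right)} = \frac{m + \sqrt{2} \sqrt{14}}{p + p} = \frac{m + 2 \sqrt{7}}{2 p}$)
$J = - \frac{111}{22} + \frac{\sqrt{7}}{11}$ ($J = \frac{\sqrt{7} + \frac{1}{2} \left(-111\right)}{11} = \frac{\sqrt{7} - \frac{111}{2}}{11} = \frac{- \frac{111}{2} + \sqrt{7}}{11} = - \frac{111}{22} + \frac{\sqrt{7}}{11} \approx -4.8049$)
$J - v{\left(176 \right)} = \left(- \frac{111}{22} + \frac{\sqrt{7}}{11}\right) - \left(-16 + 4 \cdot 176\right) = \left(- \frac{111}{22} + \frac{\sqrt{7}}{11}\right) - \left(-16 + 704\right) = \left(- \frac{111}{22} + \frac{\sqrt{7}}{11}\right) - 688 = - \frac{15247}{22} + \frac{\sqrt{7}}{11}$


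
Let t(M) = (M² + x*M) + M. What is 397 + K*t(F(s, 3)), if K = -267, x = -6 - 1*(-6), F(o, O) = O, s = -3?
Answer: -2807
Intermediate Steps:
x = 0 (x = -6 + 6 = 0)
t(M) = M + M² (t(M) = (M² + 0*M) + M = (M² + 0) + M = M² + M = M + M²)
397 + K*t(F(s, 3)) = 397 - 801*(1 + 3) = 397 - 801*4 = 397 - 267*12 = 397 - 3204 = -2807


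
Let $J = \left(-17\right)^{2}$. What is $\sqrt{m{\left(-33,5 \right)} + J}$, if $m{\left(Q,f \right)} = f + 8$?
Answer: $\sqrt{302} \approx 17.378$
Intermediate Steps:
$m{\left(Q,f \right)} = 8 + f$
$J = 289$
$\sqrt{m{\left(-33,5 \right)} + J} = \sqrt{\left(8 + 5\right) + 289} = \sqrt{13 + 289} = \sqrt{302}$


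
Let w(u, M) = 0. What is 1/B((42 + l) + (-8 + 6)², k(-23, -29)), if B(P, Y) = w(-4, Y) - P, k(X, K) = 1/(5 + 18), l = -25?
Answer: -1/21 ≈ -0.047619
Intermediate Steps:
k(X, K) = 1/23
B(P, Y) = -P (B(P, Y) = 0 - P = -P)
1/B((42 + l) + (-8 + 6)², k(-23, -29)) = 1/(-((42 - 25) + (-8 + 6)²)) = 1/(-(17 + (-2)²)) = 1/(-(17 + 4)) = 1/(-1*21) = 1/(-21) = -1/21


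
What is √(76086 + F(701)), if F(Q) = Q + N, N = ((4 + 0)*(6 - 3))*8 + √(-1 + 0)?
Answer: √(76883 + I) ≈ 277.28 + 0.002*I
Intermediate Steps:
N = 96 + I (N = (4*3)*8 + √(-1) = 12*8 + I = 96 + I ≈ 96.0 + 1.0*I)
F(Q) = 96 + I + Q (F(Q) = Q + (96 + I) = 96 + I + Q)
√(76086 + F(701)) = √(76086 + (96 + I + 701)) = √(76086 + (797 + I)) = √(76883 + I)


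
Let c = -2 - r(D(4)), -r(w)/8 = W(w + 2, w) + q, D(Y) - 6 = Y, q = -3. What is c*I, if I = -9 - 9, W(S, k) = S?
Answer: -1260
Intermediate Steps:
D(Y) = 6 + Y
r(w) = 8 - 8*w (r(w) = -8*((w + 2) - 3) = -8*((2 + w) - 3) = -8*(-1 + w) = 8 - 8*w)
I = -18
c = 70 (c = -2 - (8 - 8*(6 + 4)) = -2 - (8 - 8*10) = -2 - (8 - 80) = -2 - 1*(-72) = -2 + 72 = 70)
c*I = 70*(-18) = -1260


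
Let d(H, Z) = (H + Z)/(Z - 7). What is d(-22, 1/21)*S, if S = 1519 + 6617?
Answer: 1875348/73 ≈ 25690.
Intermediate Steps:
S = 8136
d(H, Z) = (H + Z)/(-7 + Z)
d(-22, 1/21)*S = ((-22 + 1/21)/(-7 + 1/21))*8136 = (-461/21/(-146/21))*8136 = -21/146*(-461/21)*8136 = (461/146)*8136 = 1875348/73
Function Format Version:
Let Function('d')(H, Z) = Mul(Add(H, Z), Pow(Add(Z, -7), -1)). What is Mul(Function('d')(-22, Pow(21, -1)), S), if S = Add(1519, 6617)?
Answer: Rational(1875348, 73) ≈ 25690.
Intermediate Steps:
S = 8136
Function('d')(H, Z) = Mul(Pow(Add(-7, Z), -1), Add(H, Z)) (Function('d')(H, Z) = Mul(Add(H, Z), Pow(Add(-7, Z), -1)) = Mul(Pow(Add(-7, Z), -1), Add(H, Z)))
Mul(Function('d')(-22, Pow(21, -1)), S) = Mul(Mul(Pow(Add(-7, Pow(21, -1)), -1), Add(-22, Pow(21, -1))), 8136) = Mul(Mul(Pow(Add(-7, Rational(1, 21)), -1), Add(-22, Rational(1, 21))), 8136) = Mul(Mul(Pow(Rational(-146, 21), -1), Rational(-461, 21)), 8136) = Mul(Mul(Rational(-21, 146), Rational(-461, 21)), 8136) = Mul(Rational(461, 146), 8136) = Rational(1875348, 73)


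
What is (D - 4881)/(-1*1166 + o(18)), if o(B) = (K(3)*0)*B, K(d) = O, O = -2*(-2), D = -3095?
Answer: 3988/583 ≈ 6.8405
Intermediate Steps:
O = 4
K(d) = 4
o(B) = 0 (o(B) = (4*0)*B = 0*B = 0)
(D - 4881)/(-1*1166 + o(18)) = (-3095 - 4881)/(-1*1166 + 0) = -7976/(-1166 + 0) = -7976/(-1166) = -7976*(-1/1166) = 3988/583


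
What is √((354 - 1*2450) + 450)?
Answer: I*√1646 ≈ 40.571*I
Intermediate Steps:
√((354 - 1*2450) + 450) = √((354 - 2450) + 450) = √(-2096 + 450) = √(-1646) = I*√1646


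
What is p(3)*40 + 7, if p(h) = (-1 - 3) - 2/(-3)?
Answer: -379/3 ≈ -126.33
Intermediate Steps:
p(h) = -10/3 (p(h) = -4 - 2*(-1/3) = -4 + 2/3 = -10/3)
p(3)*40 + 7 = -10/3*40 + 7 = -400/3 + 7 = -379/3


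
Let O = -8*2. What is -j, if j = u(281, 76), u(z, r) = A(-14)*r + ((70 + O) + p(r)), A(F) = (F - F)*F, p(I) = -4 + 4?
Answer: -54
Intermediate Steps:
p(I) = 0
O = -16
A(F) = 0 (A(F) = 0*F = 0)
u(z, r) = 54 (u(z, r) = 0*r + ((70 - 16) + 0) = 0 + (54 + 0) = 0 + 54 = 54)
j = 54
-j = -1*54 = -54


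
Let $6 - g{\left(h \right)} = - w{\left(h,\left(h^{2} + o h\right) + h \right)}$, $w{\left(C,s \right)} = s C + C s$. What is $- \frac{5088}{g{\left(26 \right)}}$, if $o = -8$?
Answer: $- \frac{2544}{12847} \approx -0.19802$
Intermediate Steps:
$w{\left(C,s \right)} = 2 C s$ ($w{\left(C,s \right)} = C s + C s = 2 C s$)
$g{\left(h \right)} = 6 + 2 h \left(h^{2} - 7 h\right)$ ($g{\left(h \right)} = 6 - - 2 h \left(\left(h^{2} - 8 h\right) + h\right) = 6 - - 2 h \left(h^{2} - 7 h\right) = 6 + 2 h \left(h^{2} - 7 h\right)$)
$- \frac{5088}{g{\left(26 \right)}} = - \frac{5088}{6 + 2 \cdot 26^{2} \left(-7 + 26\right)} = - \frac{5088}{6 + 2 \cdot 676 \cdot 19} = - \frac{5088}{6 + 25688} = - \frac{5088}{25694} = \left(-5088\right) \frac{1}{25694} = - \frac{2544}{12847}$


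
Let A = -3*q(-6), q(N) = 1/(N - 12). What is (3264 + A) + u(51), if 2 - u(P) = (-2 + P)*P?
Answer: 4603/6 ≈ 767.17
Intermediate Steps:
q(N) = 1/(-12 + N)
A = ⅙ (A = -3/(-12 - 6) = -3/(-18) = -3*(-1/18) = ⅙ ≈ 0.16667)
u(P) = 2 - P*(-2 + P) (u(P) = 2 - (-2 + P)*P = 2 - P*(-2 + P))
(3264 + A) + u(51) = (3264 + ⅙) + (2 - 1*51² + 2*51) = 19585/6 + (2 - 1*2601 + 102) = 19585/6 + (2 - 2601 + 102) = 19585/6 - 2497 = 4603/6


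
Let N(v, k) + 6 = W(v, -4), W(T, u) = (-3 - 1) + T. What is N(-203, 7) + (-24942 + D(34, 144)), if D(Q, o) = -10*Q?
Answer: -25495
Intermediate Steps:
W(T, u) = -4 + T
N(v, k) = -10 + v (N(v, k) = -6 + (-4 + v) = -10 + v)
N(-203, 7) + (-24942 + D(34, 144)) = (-10 - 203) + (-24942 - 10*34) = -213 + (-24942 - 340) = -213 - 25282 = -25495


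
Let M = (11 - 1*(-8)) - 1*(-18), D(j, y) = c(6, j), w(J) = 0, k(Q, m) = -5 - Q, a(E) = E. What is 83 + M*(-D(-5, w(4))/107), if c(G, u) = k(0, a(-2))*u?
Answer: 7956/107 ≈ 74.355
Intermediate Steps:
c(G, u) = -5*u (c(G, u) = (-5 - 1*0)*u = (-5 + 0)*u = -5*u)
D(j, y) = -5*j
M = 37 (M = (11 + 8) + 18 = 19 + 18 = 37)
83 + M*(-D(-5, w(4))/107) = 83 + 37*(-(-5)*(-5)/107) = 83 + 37*(-1*25*(1/107)) = 83 + 37*(-25*1/107) = 83 + 37*(-25/107) = 83 - 925/107 = 7956/107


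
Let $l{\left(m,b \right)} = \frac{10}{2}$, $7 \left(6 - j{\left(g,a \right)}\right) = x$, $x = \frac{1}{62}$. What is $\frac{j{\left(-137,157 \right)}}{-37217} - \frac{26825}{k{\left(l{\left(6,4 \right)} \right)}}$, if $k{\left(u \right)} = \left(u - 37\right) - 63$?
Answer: $\frac{86656385513}{306891382} \approx 282.37$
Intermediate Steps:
$x = \frac{1}{62} \approx 0.016129$
$j{\left(g,a \right)} = \frac{2603}{434}$ ($j{\left(g,a \right)} = 6 - \frac{1}{434} = \frac{2603}{434}$)
$l{\left(m,b \right)} = 5$ ($l{\left(m,b \right)} = 10 \cdot \frac{1}{2} = 5$)
$k{\left(u \right)} = -100 + u$ ($k{\left(u \right)} = \left(-37 + u\right) - 63 = -100 + u$)
$\frac{j{\left(-137,157 \right)}}{-37217} - \frac{26825}{k{\left(l{\left(6,4 \right)} \right)}} = \frac{2603}{434 \left(-37217\right)} - \frac{26825}{-100 + 5} = \frac{2603}{434} \left(- \frac{1}{37217}\right) - \frac{26825}{-95} = - \frac{2603}{16152178} - - \frac{5365}{19} = - \frac{2603}{16152178} + \frac{5365}{19} = \frac{86656385513}{306891382}$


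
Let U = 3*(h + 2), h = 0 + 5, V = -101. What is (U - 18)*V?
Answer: -303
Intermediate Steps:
h = 5
U = 21 (U = 3*(5 + 2) = 3*7 = 21)
(U - 18)*V = (21 - 18)*(-101) = 3*(-101) = -303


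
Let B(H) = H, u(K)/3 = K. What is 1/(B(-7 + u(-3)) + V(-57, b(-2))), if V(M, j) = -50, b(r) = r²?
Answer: -1/66 ≈ -0.015152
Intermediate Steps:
u(K) = 3*K
1/(B(-7 + u(-3)) + V(-57, b(-2))) = 1/((-7 + 3*(-3)) - 50) = 1/((-7 - 9) - 50) = 1/(-16 - 50) = 1/(-66) = -1/66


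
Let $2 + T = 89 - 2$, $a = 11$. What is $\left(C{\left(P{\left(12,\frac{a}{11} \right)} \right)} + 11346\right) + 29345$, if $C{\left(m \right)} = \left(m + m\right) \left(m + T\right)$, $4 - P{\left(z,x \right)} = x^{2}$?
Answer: $41219$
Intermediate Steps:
$P{\left(z,x \right)} = 4 - x^{2}$
$T = 85$ ($T = -2 + \left(89 - 2\right) = -2 + 87 = 85$)
$C{\left(m \right)} = 2 m \left(85 + m\right)$ ($C{\left(m \right)} = \left(m + m\right) \left(m + 85\right) = 2 m \left(85 + m\right)$)
$\left(C{\left(P{\left(12,\frac{a}{11} \right)} \right)} + 11346\right) + 29345 = \left(2 \left(4 - \left(\frac{11}{11}\right)^{2}\right) \left(85 + \left(4 - \left(\frac{11}{11}\right)^{2}\right)\right) + 11346\right) + 29345 = \left(2 \left(4 - \left(11 \cdot \frac{1}{11}\right)^{2}\right) \left(85 + \left(4 - \left(11 \cdot \frac{1}{11}\right)^{2}\right)\right) + 11346\right) + 29345 = \left(2 \left(4 - 1^{2}\right) \left(85 + \left(4 - 1^{2}\right)\right) + 11346\right) + 29345 = \left(2 \left(4 - 1\right) \left(85 + \left(4 - 1\right)\right) + 11346\right) + 29345 = \left(2 \cdot 3 \left(85 + 3\right) + 11346\right) + 29345 = \left(2 \cdot 3 \cdot 88 + 11346\right) + 29345 = \left(528 + 11346\right) + 29345 = 11874 + 29345 = 41219$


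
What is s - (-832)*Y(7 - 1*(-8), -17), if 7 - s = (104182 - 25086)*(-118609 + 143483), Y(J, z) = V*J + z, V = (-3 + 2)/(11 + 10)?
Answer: -13772140447/7 ≈ -1.9674e+9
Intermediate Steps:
V = -1/21 ≈ -0.047619
Y(J, z) = z - J/21 (Y(J, z) = -J/21 + z = z - J/21)
s = -1967433897 (s = 7 - (104182 - 25086)*(-118609 + 143483) = 7 - 79096*24874 = 7 - 1*1967433904 = 7 - 1967433904 = -1967433897)
s - (-832)*Y(7 - 1*(-8), -17) = -1967433897 - (-832)*(-17 - (7 - 1*(-8))/21) = -1967433897 - (-832)*(-17 - (7 + 8)/21) = -1967433897 - (-832)*(-17 - 1/21*15) = -1967433897 - (-832)*(-17 - 5/7) = -1967433897 - (-832)*(-124)/7 = -1967433897 - 1*103168/7 = -1967433897 - 103168/7 = -13772140447/7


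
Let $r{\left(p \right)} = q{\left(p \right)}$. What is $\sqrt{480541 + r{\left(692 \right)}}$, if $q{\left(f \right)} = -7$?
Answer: $283 \sqrt{6} \approx 693.21$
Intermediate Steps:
$r{\left(p \right)} = -7$
$\sqrt{480541 + r{\left(692 \right)}} = \sqrt{480541 - 7} = \sqrt{480534} = 283 \sqrt{6}$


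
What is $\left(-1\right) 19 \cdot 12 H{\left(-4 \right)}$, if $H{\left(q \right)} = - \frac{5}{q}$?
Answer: $-285$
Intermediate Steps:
$\left(-1\right) 19 \cdot 12 H{\left(-4 \right)} = \left(-1\right) 19 \cdot 12 \left(- \frac{5}{-4}\right) = \left(-19\right) 12 \left(\left(-5\right) \left(- \frac{1}{4}\right)\right) = \left(-228\right) \frac{5}{4} = -285$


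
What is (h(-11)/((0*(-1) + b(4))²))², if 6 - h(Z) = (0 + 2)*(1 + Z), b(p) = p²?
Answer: 169/16384 ≈ 0.010315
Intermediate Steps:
h(Z) = 4 - 2*Z (h(Z) = 6 - (0 + 2)*(1 + Z) = 6 - 2*(1 + Z) = 6 - (2 + 2*Z) = 6 + (-2 - 2*Z) = 4 - 2*Z)
(h(-11)/((0*(-1) + b(4))²))² = ((4 - 2*(-11))/((0*(-1) + 4²)²))² = ((4 + 22)/((0 + 16)²))² = (26/(16²))² = (26/256)² = (26*(1/256))² = (13/128)² = 169/16384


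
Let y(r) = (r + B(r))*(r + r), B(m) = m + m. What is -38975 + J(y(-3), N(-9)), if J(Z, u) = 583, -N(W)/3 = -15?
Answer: -38392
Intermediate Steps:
B(m) = 2*m
y(r) = 6*r² (y(r) = (r + 2*r)*(r + r) = (3*r)*(2*r) = 6*r²)
N(W) = 45 (N(W) = -3*(-15) = 45)
-38975 + J(y(-3), N(-9)) = -38975 + 583 = -38392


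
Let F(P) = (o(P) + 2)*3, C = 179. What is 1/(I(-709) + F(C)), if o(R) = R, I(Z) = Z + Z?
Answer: -1/875 ≈ -0.0011429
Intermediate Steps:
I(Z) = 2*Z
F(P) = 6 + 3*P (F(P) = (P + 2)*3 = (2 + P)*3 = 6 + 3*P)
1/(I(-709) + F(C)) = 1/(2*(-709) + (6 + 3*179)) = 1/(-1418 + (6 + 537)) = 1/(-1418 + 543) = 1/(-875) = -1/875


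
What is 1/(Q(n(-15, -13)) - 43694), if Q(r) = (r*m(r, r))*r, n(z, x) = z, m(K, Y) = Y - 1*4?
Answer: -1/47969 ≈ -2.0847e-5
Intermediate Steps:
m(K, Y) = -4 + Y (m(K, Y) = Y - 4 = -4 + Y)
Q(r) = r²*(-4 + r) (Q(r) = (r*(-4 + r))*r = r²*(-4 + r))
1/(Q(n(-15, -13)) - 43694) = 1/((-15)²*(-4 - 15) - 43694) = 1/(225*(-19) - 43694) = 1/(-4275 - 43694) = 1/(-47969) = -1/47969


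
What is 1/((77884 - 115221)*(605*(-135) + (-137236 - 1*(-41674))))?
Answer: 1/6617497869 ≈ 1.5111e-10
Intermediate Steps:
1/((77884 - 115221)*(605*(-135) + (-137236 - 1*(-41674)))) = 1/(-37337*(-81675 + (-137236 + 41674))) = 1/(-37337*(-81675 - 95562)) = 1/(-37337*(-177237)) = 1/6617497869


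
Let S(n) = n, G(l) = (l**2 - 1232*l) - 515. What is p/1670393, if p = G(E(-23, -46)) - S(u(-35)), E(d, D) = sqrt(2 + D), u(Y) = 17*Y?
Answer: 36/1670393 - 2464*I*sqrt(11)/1670393 ≈ 2.1552e-5 - 0.0048924*I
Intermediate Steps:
G(l) = -515 + l**2 - 1232*l
p = 36 - 2464*I*sqrt(11) (p = (-515 + (sqrt(2 - 46))**2 - 1232*sqrt(2 - 46)) - 17*(-35) = (-515 + (sqrt(-44))**2 - 2464*I*sqrt(11)) - 1*(-595) = (-515 + (2*I*sqrt(11))**2 - 2464*I*sqrt(11)) + 595 = (-515 - 44 - 2464*I*sqrt(11)) + 595 = (-559 - 2464*I*sqrt(11)) + 595 = 36 - 2464*I*sqrt(11) ≈ 36.0 - 8172.2*I)
p/1670393 = (36 - 2464*I*sqrt(11))/1670393 = (36 - 2464*I*sqrt(11))*(1/1670393) = 36/1670393 - 2464*I*sqrt(11)/1670393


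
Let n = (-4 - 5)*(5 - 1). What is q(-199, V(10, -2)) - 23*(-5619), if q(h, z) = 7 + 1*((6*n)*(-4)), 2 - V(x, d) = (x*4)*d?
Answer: 130108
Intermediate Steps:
n = -36 (n = -9*4 = -36)
V(x, d) = 2 - 4*d*x (V(x, d) = 2 - x*4*d = 2 - 4*x*d = 2 - 4*d*x)
q(h, z) = 871 (q(h, z) = 7 + 1*((6*(-36))*(-4)) = 7 + 1*(-216*(-4)) = 7 + 1*864 = 7 + 864 = 871)
q(-199, V(10, -2)) - 23*(-5619) = 871 - 23*(-5619) = 871 + 129237 = 130108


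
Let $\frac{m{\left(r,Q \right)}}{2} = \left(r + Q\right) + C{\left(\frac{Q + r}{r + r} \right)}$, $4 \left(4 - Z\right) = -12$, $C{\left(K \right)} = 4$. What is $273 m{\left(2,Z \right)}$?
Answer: $7098$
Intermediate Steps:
$Z = 7$ ($Z = 4 - -3 = 4 + 3 = 7$)
$m{\left(r,Q \right)} = 8 + 2 Q + 2 r$ ($m{\left(r,Q \right)} = 2 \left(\left(r + Q\right) + 4\right) = 2 \left(\left(Q + r\right) + 4\right) = 2 \left(4 + Q + r\right) = 8 + 2 Q + 2 r$)
$273 m{\left(2,Z \right)} = 273 \left(8 + 2 \cdot 7 + 2 \cdot 2\right) = 273 \left(8 + 14 + 4\right) = 273 \cdot 26 = 7098$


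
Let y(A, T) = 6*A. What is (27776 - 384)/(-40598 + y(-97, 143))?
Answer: -6848/10295 ≈ -0.66518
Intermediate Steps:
(27776 - 384)/(-40598 + y(-97, 143)) = (27776 - 384)/(-40598 + 6*(-97)) = 27392/(-40598 - 582) = 27392/(-41180) = 27392*(-1/41180) = -6848/10295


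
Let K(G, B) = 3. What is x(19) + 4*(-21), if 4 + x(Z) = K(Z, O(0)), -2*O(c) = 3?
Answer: -85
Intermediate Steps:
O(c) = -3/2 (O(c) = -1/2*3 = -3/2)
x(Z) = -1 (x(Z) = -4 + 3 = -1)
x(19) + 4*(-21) = -1 + 4*(-21) = -1 - 84 = -85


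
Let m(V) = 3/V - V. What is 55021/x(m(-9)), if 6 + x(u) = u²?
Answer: 495189/622 ≈ 796.12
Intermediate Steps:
m(V) = -V + 3/V
x(u) = -6 + u²
55021/x(m(-9)) = 55021/(-6 + (-1*(-9) + 3/(-9))²) = 55021/(-6 + (9 + 3*(-⅑))²) = 55021/(-6 + (9 - ⅓)²) = 55021/(-6 + (26/3)²) = 55021/(-6 + 676/9) = 55021/(622/9) = 55021*(9/622) = 495189/622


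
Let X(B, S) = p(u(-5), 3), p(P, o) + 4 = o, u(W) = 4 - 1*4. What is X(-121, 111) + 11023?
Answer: 11022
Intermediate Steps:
u(W) = 0 (u(W) = 4 - 4 = 0)
p(P, o) = -4 + o
X(B, S) = -1 (X(B, S) = -4 + 3 = -1)
X(-121, 111) + 11023 = -1 + 11023 = 11022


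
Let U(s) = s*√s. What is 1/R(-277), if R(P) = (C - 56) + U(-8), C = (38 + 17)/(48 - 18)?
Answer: -1950/124057 + 576*I*√2/124057 ≈ -0.015719 + 0.0065662*I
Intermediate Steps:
C = 11/6 (C = 55/30 = 55*(1/30) = 11/6 ≈ 1.8333)
U(s) = s^(3/2)
R(P) = -325/6 - 16*I*√2 (R(P) = (11/6 - 56) + (-8)^(3/2) = -325/6 - 16*I*√2)
1/R(-277) = 1/(-325/6 - 16*I*√2)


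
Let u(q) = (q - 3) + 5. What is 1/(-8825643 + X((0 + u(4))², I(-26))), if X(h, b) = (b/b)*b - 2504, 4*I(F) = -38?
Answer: -2/17656313 ≈ -1.1327e-7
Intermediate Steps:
u(q) = 2 + q (u(q) = (-3 + q) + 5 = 2 + q)
I(F) = -19/2 (I(F) = (¼)*(-38) = -19/2)
X(h, b) = -2504 + b (X(h, b) = 1*b - 2504 = b - 2504 = -2504 + b)
1/(-8825643 + X((0 + u(4))², I(-26))) = 1/(-8825643 + (-2504 - 19/2)) = 1/(-8825643 - 5027/2) = 1/(-17656313/2) = -2/17656313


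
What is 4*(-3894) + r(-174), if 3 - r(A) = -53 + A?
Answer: -15346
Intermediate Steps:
r(A) = 56 - A (r(A) = 3 - (-53 + A) = 3 + (53 - A) = 56 - A)
4*(-3894) + r(-174) = 4*(-3894) + (56 - 1*(-174)) = -15576 + (56 + 174) = -15576 + 230 = -15346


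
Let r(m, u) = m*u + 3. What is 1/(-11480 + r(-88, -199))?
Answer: 1/6035 ≈ 0.00016570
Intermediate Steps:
r(m, u) = 3 + m*u
1/(-11480 + r(-88, -199)) = 1/(-11480 + (3 - 88*(-199))) = 1/(-11480 + (3 + 17512)) = 1/(-11480 + 17515) = 1/6035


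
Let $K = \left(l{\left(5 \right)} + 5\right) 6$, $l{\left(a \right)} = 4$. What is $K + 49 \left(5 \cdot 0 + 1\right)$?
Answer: $103$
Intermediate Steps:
$K = 54$ ($K = \left(4 + 5\right) 6 = 9 \cdot 6 = 54$)
$K + 49 \left(5 \cdot 0 + 1\right) = 54 + 49 \left(5 \cdot 0 + 1\right) = 54 + 49 \left(0 + 1\right) = 54 + 49 \cdot 1 = 54 + 49 = 103$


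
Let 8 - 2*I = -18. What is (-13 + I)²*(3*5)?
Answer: 0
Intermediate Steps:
I = 13 (I = 4 - ½*(-18) = 4 + 9 = 13)
(-13 + I)²*(3*5) = (-13 + 13)²*(3*5) = 0²*15 = 0*15 = 0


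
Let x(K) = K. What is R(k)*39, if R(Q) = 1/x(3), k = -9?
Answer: 13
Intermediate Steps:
R(Q) = ⅓ (R(Q) = 1/3 = ⅓)
R(k)*39 = (⅓)*39 = 13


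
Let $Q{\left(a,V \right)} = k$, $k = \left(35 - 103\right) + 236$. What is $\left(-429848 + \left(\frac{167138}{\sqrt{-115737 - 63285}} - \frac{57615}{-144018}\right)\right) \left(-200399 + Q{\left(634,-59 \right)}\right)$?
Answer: $\frac{4131819522556973}{48006} + \frac{16733104439 i \sqrt{179022}}{89511} \approx 8.6069 \cdot 10^{10} + 7.9096 \cdot 10^{7} i$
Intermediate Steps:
$k = 168$ ($k = -68 + 236 = 168$)
$Q{\left(a,V \right)} = 168$
$\left(-429848 + \left(\frac{167138}{\sqrt{-115737 - 63285}} - \frac{57615}{-144018}\right)\right) \left(-200399 + Q{\left(634,-59 \right)}\right) = \left(-429848 + \left(\frac{167138}{\sqrt{-115737 - 63285}} - \frac{57615}{-144018}\right)\right) \left(-200399 + 168\right) = \left(-429848 + \left(\frac{167138}{\sqrt{-179022}} - - \frac{19205}{48006}\right)\right) \left(-200231\right) = \left(-429848 + \left(\frac{167138}{i \sqrt{179022}} + \frac{19205}{48006}\right)\right) \left(-200231\right) = \left(-429848 + \left(167138 \left(- \frac{i \sqrt{179022}}{179022}\right) + \frac{19205}{48006}\right)\right) \left(-200231\right) = \left(-429848 + \left(- \frac{83569 i \sqrt{179022}}{89511} + \frac{19205}{48006}\right)\right) \left(-200231\right) = \left(-429848 + \left(\frac{19205}{48006} - \frac{83569 i \sqrt{179022}}{89511}\right)\right) \left(-200231\right) = \left(- \frac{20635263883}{48006} - \frac{83569 i \sqrt{179022}}{89511}\right) \left(-200231\right) = \frac{4131819522556973}{48006} + \frac{16733104439 i \sqrt{179022}}{89511}$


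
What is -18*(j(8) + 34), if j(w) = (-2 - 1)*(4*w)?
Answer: 1116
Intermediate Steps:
j(w) = -12*w
-18*(j(8) + 34) = -18*(-12*8 + 34) = -18*(-96 + 34) = -18*(-62) = 1116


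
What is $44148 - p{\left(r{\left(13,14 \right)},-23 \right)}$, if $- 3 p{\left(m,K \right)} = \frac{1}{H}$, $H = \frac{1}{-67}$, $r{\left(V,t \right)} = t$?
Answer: $\frac{132377}{3} \approx 44126.0$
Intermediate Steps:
$H = - \frac{1}{67} \approx -0.014925$
$p{\left(m,K \right)} = \frac{67}{3}$ ($p{\left(m,K \right)} = - \frac{1}{3 \left(- \frac{1}{67}\right)} = \left(- \frac{1}{3}\right) \left(-67\right) = \frac{67}{3}$)
$44148 - p{\left(r{\left(13,14 \right)},-23 \right)} = 44148 - \frac{67}{3} = \frac{132377}{3}$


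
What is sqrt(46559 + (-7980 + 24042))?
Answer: sqrt(62621) ≈ 250.24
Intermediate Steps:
sqrt(46559 + (-7980 + 24042)) = sqrt(46559 + 16062) = sqrt(62621)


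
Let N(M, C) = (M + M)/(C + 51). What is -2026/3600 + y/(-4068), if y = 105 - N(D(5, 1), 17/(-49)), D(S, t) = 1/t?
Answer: -49522943/84139800 ≈ -0.58858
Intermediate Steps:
N(M, C) = 2*M/(51 + C) (N(M, C) = (2*M)/(51 + C) = 2*M/(51 + C))
y = 130256/1241 (y = 105 - 2/(1*(51 + 17/(-49))) = 105 - 2/(51 + 17*(-1/49)) = 105 - 2/(51 - 17/49) = 105 - 2/2482/49 = 105 - 2*49/2482 = 105 - 1*49/1241 = 105 - 49/1241 = 130256/1241 ≈ 104.96)
-2026/3600 + y/(-4068) = -2026/3600 + (130256/1241)/(-4068) = -2026*1/3600 + (130256/1241)*(-1/4068) = -1013/1800 - 32564/1262097 = -49522943/84139800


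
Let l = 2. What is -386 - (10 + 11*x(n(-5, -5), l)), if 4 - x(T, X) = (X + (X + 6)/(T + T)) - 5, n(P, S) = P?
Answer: -2409/5 ≈ -481.80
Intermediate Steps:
x(T, X) = 9 - X - (6 + X)/(2*T) (x(T, X) = 4 - ((X + (X + 6)/(T + T)) - 5) = 4 - ((X + (6 + X)/((2*T))) - 5) = 4 - ((X + (6 + X)*(1/(2*T))) - 5) = 4 - ((X + (6 + X)/(2*T)) - 5) = 4 - (-5 + X + (6 + X)/(2*T)) = 4 + (5 - X - (6 + X)/(2*T)) = 9 - X - (6 + X)/(2*T))
-386 - (10 + 11*x(n(-5, -5), l)) = -386 - (10 + 11*(9 - 1*2 - 3/(-5) - ½*2/(-5))) = -386 - (10 + 11*(9 - 2 - 3*(-⅕) - ½*2*(-⅕))) = -386 - (10 + 11*(9 - 2 + ⅗ + ⅕)) = -386 - (10 + 11*(39/5)) = -386 - (10 + 429/5) = -386 - 1*479/5 = -386 - 479/5 = -2409/5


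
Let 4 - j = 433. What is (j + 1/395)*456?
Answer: -77271024/395 ≈ -1.9562e+5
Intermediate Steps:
j = -429 (j = 4 - 1*433 = 4 - 433 = -429)
(j + 1/395)*456 = (-429 + 1/395)*456 = -169454/395*456 = -77271024/395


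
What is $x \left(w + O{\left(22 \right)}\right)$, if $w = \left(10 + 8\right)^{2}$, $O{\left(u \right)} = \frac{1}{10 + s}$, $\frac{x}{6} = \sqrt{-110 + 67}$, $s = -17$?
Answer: $\frac{13602 i \sqrt{43}}{7} \approx 12742.0 i$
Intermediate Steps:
$x = 6 i \sqrt{43}$ ($x = 6 \sqrt{-110 + 67} = 6 \sqrt{-43} = 6 i \sqrt{43} \approx 39.345 i$)
$O{\left(u \right)} = - \frac{1}{7}$ ($O{\left(u \right)} = \frac{1}{10 - 17} = \frac{1}{-7} = - \frac{1}{7}$)
$w = 324$ ($w = 18^{2} = 324$)
$x \left(w + O{\left(22 \right)}\right) = 6 i \sqrt{43} \left(324 - \frac{1}{7}\right) = 6 i \sqrt{43} \cdot \frac{2267}{7} = \frac{13602 i \sqrt{43}}{7}$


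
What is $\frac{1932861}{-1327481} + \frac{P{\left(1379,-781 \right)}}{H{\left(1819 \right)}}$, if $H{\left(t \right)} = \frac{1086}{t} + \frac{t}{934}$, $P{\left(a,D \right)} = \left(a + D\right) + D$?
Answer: $- \frac{421079214305943}{5738813198885} \approx -73.374$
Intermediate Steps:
$P{\left(a,D \right)} = a + 2 D$ ($P{\left(a,D \right)} = \left(D + a\right) + D = a + 2 D$)
$H{\left(t \right)} = \frac{1086}{t} + \frac{t}{934}$ ($H{\left(t \right)} = \frac{1086}{t} + t \frac{1}{934} = \frac{1086}{t} + \frac{t}{934}$)
$\frac{1932861}{-1327481} + \frac{P{\left(1379,-781 \right)}}{H{\left(1819 \right)}} = \frac{1932861}{-1327481} + \frac{1379 + 2 \left(-781\right)}{\frac{1086}{1819} + \frac{1}{934} \cdot 1819} = 1932861 \left(- \frac{1}{1327481}\right) + \frac{1379 - 1562}{1086 \cdot \frac{1}{1819} + \frac{1819}{934}} = - \frac{1932861}{1327481} - \frac{183}{\frac{1086}{1819} + \frac{1819}{934}} = - \frac{1932861}{1327481} - \frac{183}{\frac{4323085}{1698946}} = - \frac{1932861}{1327481} - \frac{310907118}{4323085} = - \frac{421079214305943}{5738813198885}$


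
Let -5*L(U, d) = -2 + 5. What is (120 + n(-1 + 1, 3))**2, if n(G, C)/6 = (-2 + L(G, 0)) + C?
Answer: 374544/25 ≈ 14982.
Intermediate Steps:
L(U, d) = -3/5 (L(U, d) = -(-2 + 5)/5 = -1/5*3 = -3/5)
n(G, C) = -78/5 + 6*C (n(G, C) = 6*((-2 - 3/5) + C) = 6*(-13/5 + C) = -78/5 + 6*C)
(120 + n(-1 + 1, 3))**2 = (120 + (-78/5 + 6*3))**2 = (120 + (-78/5 + 18))**2 = (120 + 12/5)**2 = (612/5)**2 = 374544/25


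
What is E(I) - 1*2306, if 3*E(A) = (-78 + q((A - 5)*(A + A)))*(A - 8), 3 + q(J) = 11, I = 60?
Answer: -10558/3 ≈ -3519.3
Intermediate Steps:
q(J) = 8 (q(J) = -3 + 11 = 8)
E(A) = 560/3 - 70*A/3 (E(A) = ((-78 + 8)*(A - 8))/3 = (-70*(-8 + A))/3 = (560 - 70*A)/3 = 560/3 - 70*A/3)
E(I) - 1*2306 = (560/3 - 70/3*60) - 1*2306 = (560/3 - 1400) - 2306 = -3640/3 - 2306 = -10558/3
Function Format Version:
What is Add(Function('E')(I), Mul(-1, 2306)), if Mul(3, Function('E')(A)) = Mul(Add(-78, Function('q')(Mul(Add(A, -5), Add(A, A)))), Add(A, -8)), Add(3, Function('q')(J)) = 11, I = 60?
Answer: Rational(-10558, 3) ≈ -3519.3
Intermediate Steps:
Function('q')(J) = 8 (Function('q')(J) = Add(-3, 11) = 8)
Function('E')(A) = Add(Rational(560, 3), Mul(Rational(-70, 3), A)) (Function('E')(A) = Mul(Rational(1, 3), Mul(Add(-78, 8), Add(A, -8))) = Mul(Rational(1, 3), Mul(-70, Add(-8, A))) = Mul(Rational(1, 3), Add(560, Mul(-70, A))) = Add(Rational(560, 3), Mul(Rational(-70, 3), A)))
Add(Function('E')(I), Mul(-1, 2306)) = Add(Add(Rational(560, 3), Mul(Rational(-70, 3), 60)), Mul(-1, 2306)) = Add(Add(Rational(560, 3), -1400), -2306) = Add(Rational(-3640, 3), -2306) = Rational(-10558, 3)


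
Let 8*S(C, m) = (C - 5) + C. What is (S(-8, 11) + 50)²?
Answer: 143641/64 ≈ 2244.4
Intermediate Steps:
S(C, m) = -5/8 + C/4 (S(C, m) = ((C - 5) + C)/8 = ((-5 + C) + C)/8 = (-5 + 2*C)/8 = -5/8 + C/4)
(S(-8, 11) + 50)² = ((-5/8 + (¼)*(-8)) + 50)² = ((-5/8 - 2) + 50)² = (-21/8 + 50)² = (379/8)² = 143641/64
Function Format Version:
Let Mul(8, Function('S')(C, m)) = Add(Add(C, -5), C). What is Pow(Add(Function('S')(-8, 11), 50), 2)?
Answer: Rational(143641, 64) ≈ 2244.4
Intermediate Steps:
Function('S')(C, m) = Add(Rational(-5, 8), Mul(Rational(1, 4), C)) (Function('S')(C, m) = Mul(Rational(1, 8), Add(Add(C, -5), C)) = Mul(Rational(1, 8), Add(Add(-5, C), C)) = Mul(Rational(1, 8), Add(-5, Mul(2, C))) = Add(Rational(-5, 8), Mul(Rational(1, 4), C)))
Pow(Add(Function('S')(-8, 11), 50), 2) = Pow(Add(Add(Rational(-5, 8), Mul(Rational(1, 4), -8)), 50), 2) = Pow(Add(Add(Rational(-5, 8), -2), 50), 2) = Pow(Add(Rational(-21, 8), 50), 2) = Pow(Rational(379, 8), 2) = Rational(143641, 64)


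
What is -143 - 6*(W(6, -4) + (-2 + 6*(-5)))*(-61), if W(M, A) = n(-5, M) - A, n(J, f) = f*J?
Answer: -21371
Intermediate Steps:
n(J, f) = J*f
W(M, A) = -A - 5*M (W(M, A) = -5*M - A = -A - 5*M)
-143 - 6*(W(6, -4) + (-2 + 6*(-5)))*(-61) = -143 - 6*((-1*(-4) - 5*6) + (-2 + 6*(-5)))*(-61) = -143 - 6*((4 - 30) + (-2 - 30))*(-61) = -143 - 6*(-26 - 32)*(-61) = -143 - 6*(-58)*(-61) = -143 + 348*(-61) = -143 - 21228 = -21371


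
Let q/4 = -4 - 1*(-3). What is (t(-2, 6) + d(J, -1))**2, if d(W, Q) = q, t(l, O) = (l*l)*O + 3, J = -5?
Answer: 529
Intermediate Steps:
t(l, O) = 3 + O*l**2 (t(l, O) = l**2*O + 3 = O*l**2 + 3 = 3 + O*l**2)
q = -4 (q = 4*(-4 - 1*(-3)) = 4*(-4 + 3) = 4*(-1) = -4)
d(W, Q) = -4
(t(-2, 6) + d(J, -1))**2 = ((3 + 6*(-2)**2) - 4)**2 = ((3 + 6*4) - 4)**2 = ((3 + 24) - 4)**2 = (27 - 4)**2 = 23**2 = 529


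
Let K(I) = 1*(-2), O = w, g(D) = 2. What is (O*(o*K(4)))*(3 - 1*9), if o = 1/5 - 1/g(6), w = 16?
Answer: -288/5 ≈ -57.600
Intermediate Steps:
O = 16
o = -3/10 (o = 1/5 - 1/2 = 1*(⅕) - 1*½ = ⅕ - ½ = -3/10 ≈ -0.30000)
K(I) = -2
(O*(o*K(4)))*(3 - 1*9) = (16*(-3/10*(-2)))*(3 - 1*9) = (16*(⅗))*(3 - 9) = (48/5)*(-6) = -288/5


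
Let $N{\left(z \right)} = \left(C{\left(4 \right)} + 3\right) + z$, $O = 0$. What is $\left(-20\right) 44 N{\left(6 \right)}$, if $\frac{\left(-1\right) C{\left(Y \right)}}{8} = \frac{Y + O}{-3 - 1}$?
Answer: $-14960$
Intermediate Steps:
$C{\left(Y \right)} = 2 Y$ ($C{\left(Y \right)} = - 8 \frac{Y + 0}{-3 - 1} = - 8 \frac{Y}{-4} = - 8 Y \left(- \frac{1}{4}\right) = - 8 \left(- \frac{Y}{4}\right) = 2 Y$)
$N{\left(z \right)} = 11 + z$ ($N{\left(z \right)} = \left(2 \cdot 4 + 3\right) + z = \left(8 + 3\right) + z = 11 + z$)
$\left(-20\right) 44 N{\left(6 \right)} = \left(-20\right) 44 \left(11 + 6\right) = \left(-880\right) 17 = -14960$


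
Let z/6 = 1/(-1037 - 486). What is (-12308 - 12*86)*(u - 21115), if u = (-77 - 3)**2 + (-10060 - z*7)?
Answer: 503348655220/1523 ≈ 3.3050e+8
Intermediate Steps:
z = -6/1523 (z = 6/(-1037 - 486) = 6/(-1523) = 6*(-1/1523) = -6/1523 ≈ -0.0039396)
u = -5574138/1523 (u = (-77 - 3)**2 + (-10060 - (-6)*7/1523) = (-80)**2 + (-10060 - 1*(-42/1523)) = 6400 + (-10060 + 42/1523) = 6400 - 15321338/1523 = -5574138/1523 ≈ -3660.0)
(-12308 - 12*86)*(u - 21115) = (-12308 - 12*86)*(-5574138/1523 - 21115) = (-12308 - 1032)*(-37732283/1523) = -13340*(-37732283/1523) = 503348655220/1523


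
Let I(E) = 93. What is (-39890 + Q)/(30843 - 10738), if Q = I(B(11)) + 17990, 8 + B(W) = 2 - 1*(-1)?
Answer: -21807/20105 ≈ -1.0847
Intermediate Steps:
B(W) = -5 (B(W) = -8 + (2 - 1*(-1)) = -8 + (2 + 1) = -8 + 3 = -5)
Q = 18083 (Q = 93 + 17990 = 18083)
(-39890 + Q)/(30843 - 10738) = (-39890 + 18083)/(30843 - 10738) = -21807/20105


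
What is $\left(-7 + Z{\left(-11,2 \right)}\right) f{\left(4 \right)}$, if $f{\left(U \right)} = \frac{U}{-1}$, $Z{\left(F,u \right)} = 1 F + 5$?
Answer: $52$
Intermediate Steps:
$Z{\left(F,u \right)} = 5 + F$ ($Z{\left(F,u \right)} = F + 5 = 5 + F$)
$f{\left(U \right)} = - U$ ($f{\left(U \right)} = U \left(-1\right) = - U$)
$\left(-7 + Z{\left(-11,2 \right)}\right) f{\left(4 \right)} = \left(-7 + \left(5 - 11\right)\right) \left(\left(-1\right) 4\right) = \left(-7 - 6\right) \left(-4\right) = \left(-13\right) \left(-4\right) = 52$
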